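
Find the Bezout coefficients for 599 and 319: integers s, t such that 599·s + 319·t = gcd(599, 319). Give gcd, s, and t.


Euclidean algorithm on (599, 319) — divide until remainder is 0:
  599 = 1 · 319 + 280
  319 = 1 · 280 + 39
  280 = 7 · 39 + 7
  39 = 5 · 7 + 4
  7 = 1 · 4 + 3
  4 = 1 · 3 + 1
  3 = 3 · 1 + 0
gcd(599, 319) = 1.
Track Bezout coefficients alongside the remainders: start with r₀ = 599 = a·1 + b·0 (s = 1, t = 0) and r₁ = 319 = a·0 + b·1 (s = 0, t = 1); each new remainder r_{k+1} = r_{k-1} − q_k·r_k inherits s_{k+1} = s_{k-1} − q_k·s_k, t_{k+1} = t_{k-1} − q_k·t_k, so r_k = a·s_k + b·t_k at every step:
  q = 1: r = 280, s = 1 − 1·0 = 1, t = 0 − 1·1 = -1  (check: 599·1 + 319·(-1) = 280)
  q = 1: r = 39, s = 0 − 1·1 = -1, t = 1 − 1·(-1) = 2  (check: 599·(-1) + 319·2 = 39)
  q = 7: r = 7, s = 1 − 7·(-1) = 8, t = -1 − 7·2 = -15  (check: 599·8 + 319·(-15) = 7)
  q = 5: r = 4, s = -1 − 5·8 = -41, t = 2 − 5·(-15) = 77  (check: 599·(-41) + 319·77 = 4)
  q = 1: r = 3, s = 8 − 1·(-41) = 49, t = -15 − 1·77 = -92  (check: 599·49 + 319·(-92) = 3)
  q = 1: r = 1, s = -41 − 1·49 = -90, t = 77 − 1·(-92) = 169  (check: 599·(-90) + 319·169 = 1)
The row with r = 1 (the gcd) gives the Bezout coefficients s = -90, t = 169.
Result: 599 · (-90) + 319 · (169) = 1.

gcd(599, 319) = 1; s = -90, t = 169 (check: 599·(-90) + 319·169 = 1).


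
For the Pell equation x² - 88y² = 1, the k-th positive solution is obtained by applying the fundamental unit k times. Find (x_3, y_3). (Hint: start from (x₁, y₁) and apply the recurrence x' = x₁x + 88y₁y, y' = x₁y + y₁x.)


Step 1: Find the fundamental solution (x₁, y₁) of x² - 88y² = 1.
  Expand √88 as a continued fraction. a₀ = ⌊√88⌋ = 9; iterate m_{k+1} = d_k·a_k − m_k, d_{k+1} = (88 − m_{k+1}²)/d_k, a_{k+1} = ⌊(a₀ + m_{k+1})/d_{k+1}⌋ (starting m₀ = 0, d₀ = 1), with convergents p_k = a_k·p_{k-1} + p_{k-2}, q_k = a_k·q_{k-1} + q_{k-2} (p₋₁ = 1, q₋₁ = 0):
  k = 0: a₀ = 9; p₀/q₀ = 9/1; p₀² − 88·q₀² = 81 − 88 = -7.
  k = 1: m = 9, d = 7, a = ⌊(9 + 9)/7⌋ = 2; p/q = (2·9 + 1)/(2·1 + 0) = 19/2; p² − 88·q² = 361 − 352 = 9.
  k = 2: m = 5, d = 9, a = ⌊(9 + 5)/9⌋ = 1; p/q = (1·19 + 9)/(1·2 + 1) = 28/3; p² − 88·q² = 784 − 792 = -8.
  k = 3: m = 4, d = 8, a = ⌊(9 + 4)/8⌋ = 1; p/q = (1·28 + 19)/(1·3 + 2) = 47/5; p² − 88·q² = 2209 − 2200 = 9.
  k = 4: m = 4, d = 9, a = ⌊(9 + 4)/9⌋ = 1; p/q = (1·47 + 28)/(1·5 + 3) = 75/8; p² − 88·q² = 5625 − 5632 = -7.
  k = 5: m = 5, d = 7, a = ⌊(9 + 5)/7⌋ = 2; p/q = (2·75 + 47)/(2·8 + 5) = 197/21; p² − 88·q² = 38809 − 38808 = 1.
  The first convergent with p² − 88·q² = 1 gives the fundamental solution (x₁, y₁) = (197, 21).
Step 2: Apply the recurrence (x_{n+1}, y_{n+1}) = (x₁x_n + 88y₁y_n, x₁y_n + y₁x_n) repeatedly.
  From (x_1, y_1) = (197, 21): x_2 = 197·197 + 88·21·21 = 77617; y_2 = 197·21 + 21·197 = 8274.
  From (x_2, y_2) = (77617, 8274): x_3 = 197·77617 + 88·21·8274 = 30580901; y_3 = 197·8274 + 21·77617 = 3259935.
Step 3: Verify x_3² - 88·y_3² = 935191505971801 - 935191505971800 = 1 (should be 1). ✓

(x_1, y_1) = (197, 21); (x_3, y_3) = (30580901, 3259935).


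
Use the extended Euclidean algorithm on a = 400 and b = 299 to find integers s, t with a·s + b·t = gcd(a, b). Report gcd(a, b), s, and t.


Euclidean algorithm on (400, 299) — divide until remainder is 0:
  400 = 1 · 299 + 101
  299 = 2 · 101 + 97
  101 = 1 · 97 + 4
  97 = 24 · 4 + 1
  4 = 4 · 1 + 0
gcd(400, 299) = 1.
Track Bezout coefficients alongside the remainders: start with r₀ = 400 = a·1 + b·0 (s = 1, t = 0) and r₁ = 299 = a·0 + b·1 (s = 0, t = 1); each new remainder r_{k+1} = r_{k-1} − q_k·r_k inherits s_{k+1} = s_{k-1} − q_k·s_k, t_{k+1} = t_{k-1} − q_k·t_k, so r_k = a·s_k + b·t_k at every step:
  q = 1: r = 101, s = 1 − 1·0 = 1, t = 0 − 1·1 = -1  (check: 400·1 + 299·(-1) = 101)
  q = 2: r = 97, s = 0 − 2·1 = -2, t = 1 − 2·(-1) = 3  (check: 400·(-2) + 299·3 = 97)
  q = 1: r = 4, s = 1 − 1·(-2) = 3, t = -1 − 1·3 = -4  (check: 400·3 + 299·(-4) = 4)
  q = 24: r = 1, s = -2 − 24·3 = -74, t = 3 − 24·(-4) = 99  (check: 400·(-74) + 299·99 = 1)
The row with r = 1 (the gcd) gives the Bezout coefficients s = -74, t = 99.
Result: 400 · (-74) + 299 · (99) = 1.

gcd(400, 299) = 1; s = -74, t = 99 (check: 400·(-74) + 299·99 = 1).


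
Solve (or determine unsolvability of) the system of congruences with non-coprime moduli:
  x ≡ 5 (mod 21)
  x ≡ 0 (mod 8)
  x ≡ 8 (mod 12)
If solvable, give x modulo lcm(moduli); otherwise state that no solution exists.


Moduli 21, 8, 12 are not pairwise coprime, so CRT works modulo lcm(m_i) when all pairwise compatibility conditions hold.
Pairwise compatibility: gcd(m_i, m_j) must divide a_i - a_j for every pair.
Merge one congruence at a time:
  Start: x ≡ 5 (mod 21).
  Combine with x ≡ 0 (mod 8): gcd(21, 8) = 1; 0 - 5 = -5, which IS divisible by 1, so compatible.
    Write x = 5 + 21·t and substitute into x ≡ 0 (mod 8): 21·t ≡ 0 − 5 = -5 (mod 8).
    Reduce coefficients mod 8: 5·t ≡ 3 (mod 8).
    The inverse of 5 mod 8 is 5 (since 5·5 = 25 = 3·8 + 1), so t ≡ 5·3 = 15 ≡ 7 (mod 8).
    Then x = 5 + 21·7 = 152, valid modulo lcm(21, 8) = 168: x ≡ 152 (mod 168).
  Combine with x ≡ 8 (mod 12): gcd(168, 12) = 12; 8 - 152 = -144, which IS divisible by 12, so compatible.
    Write x = 152 + 168·t and substitute into x ≡ 8 (mod 12): 168·t ≡ 8 − 152 = -144 (mod 12).
    Divide the congruence (and modulus) by g = 12: 14·t ≡ -12 (mod 1).
    Modulo 1 every t works; take t = 0.
    Then x = 152 + 168·0 = 152, valid modulo lcm(168, 12) = 168: x ≡ 152 (mod 168).
Verify: 152 mod 21 = 5, 152 mod 8 = 0, 152 mod 12 = 8.

x ≡ 152 (mod 168).


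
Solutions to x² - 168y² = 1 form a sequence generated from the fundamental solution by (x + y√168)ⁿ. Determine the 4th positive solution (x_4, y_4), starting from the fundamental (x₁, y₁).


Step 1: Find the fundamental solution (x₁, y₁) of x² - 168y² = 1.
  Expand √168 as a continued fraction. a₀ = ⌊√168⌋ = 12; iterate m_{k+1} = d_k·a_k − m_k, d_{k+1} = (168 − m_{k+1}²)/d_k, a_{k+1} = ⌊(a₀ + m_{k+1})/d_{k+1}⌋ (starting m₀ = 0, d₀ = 1), with convergents p_k = a_k·p_{k-1} + p_{k-2}, q_k = a_k·q_{k-1} + q_{k-2} (p₋₁ = 1, q₋₁ = 0):
  k = 0: a₀ = 12; p₀/q₀ = 12/1; p₀² − 168·q₀² = 144 − 168 = -24.
  k = 1: m = 12, d = 24, a = ⌊(12 + 12)/24⌋ = 1; p/q = (1·12 + 1)/(1·1 + 0) = 13/1; p² − 168·q² = 169 − 168 = 1.
  The first convergent with p² − 168·q² = 1 gives the fundamental solution (x₁, y₁) = (13, 1).
Step 2: Apply the recurrence (x_{n+1}, y_{n+1}) = (x₁x_n + 168y₁y_n, x₁y_n + y₁x_n) repeatedly.
  From (x_1, y_1) = (13, 1): x_2 = 13·13 + 168·1·1 = 337; y_2 = 13·1 + 1·13 = 26.
  From (x_2, y_2) = (337, 26): x_3 = 13·337 + 168·1·26 = 8749; y_3 = 13·26 + 1·337 = 675.
  From (x_3, y_3) = (8749, 675): x_4 = 13·8749 + 168·1·675 = 227137; y_4 = 13·675 + 1·8749 = 17524.
Step 3: Verify x_4² - 168·y_4² = 51591216769 - 51591216768 = 1 (should be 1). ✓

(x_1, y_1) = (13, 1); (x_4, y_4) = (227137, 17524).


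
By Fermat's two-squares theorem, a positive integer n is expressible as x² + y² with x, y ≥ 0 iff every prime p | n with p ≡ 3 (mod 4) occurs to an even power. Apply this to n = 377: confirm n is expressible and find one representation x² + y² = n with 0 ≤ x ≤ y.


Step 1: Factor n = 377 = 13 · 29.
Step 2: Check the mod-4 condition on each prime factor: 13 ≡ 1 (mod 4), exponent 1; 29 ≡ 1 (mod 4), exponent 1.
All primes ≡ 3 (mod 4) appear to even exponent (or don't appear), so by the two-squares theorem n IS expressible as a sum of two squares.
Step 3: Build a representation. Here n = 13 · 29 is a product of primes ≡ 1 (mod 4). Each prime p ≡ 1 (mod 4) is itself a sum of two squares; find a² by testing p − a² for a perfect square:
  13: 13 − 1² = 12, 13 − 2² = 9 = 3² ⇒ 13 = 2² + 3².
  29: 29 − 1² = 28, 29 − 2² = 25 = 5² ⇒ 29 = 2² + 5².
  Combine using the Brahmagupta–Fibonacci identity (a² + b²)(c² + d²) = (ac − bd)² + (ad + bc)² = (ac + bd)² + (ad − bc)²:
  13 · 29 = 377: from (2² + 3²)(2² + 5²), take (2·2 − 3·5, 2·5 + 3·2) = (4 − 15, 10 + 6) = (-11, 16); dropping signs (only squares matter) gives (11, 16); check 11² + 16² = 121 + 256 = 377 ✓.
Step 4: Order so x ≤ y and verify: 11² + 16² = 121 + 256 = 377 = n. ✓

n = 377 = 11² + 16² (one valid representation with x ≤ y).


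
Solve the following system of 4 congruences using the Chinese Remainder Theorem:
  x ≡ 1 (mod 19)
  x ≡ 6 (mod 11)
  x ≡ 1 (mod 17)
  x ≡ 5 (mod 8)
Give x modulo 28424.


Product of moduli M = 19 · 11 · 17 · 8 = 28424.
Merge one congruence at a time:
  Start: x ≡ 1 (mod 19).
  Combine with x ≡ 6 (mod 11); new modulus lcm = 209.
    Write x = 1 + 19·t and substitute into x ≡ 6 (mod 11): 19·t ≡ 6 − 1 = 5 (mod 11).
    Reduce coefficients mod 11: 8·t ≡ 5 (mod 11).
    The inverse of 8 mod 11 is 7 (since 8·7 = 56 = 5·11 + 1), so t ≡ 7·5 = 35 ≡ 2 (mod 11).
    Then x = 1 + 19·2 = 39, valid modulo lcm(19, 11) = 209: x ≡ 39 (mod 209).
  Combine with x ≡ 1 (mod 17); new modulus lcm = 3553.
    Write x = 39 + 209·t and substitute into x ≡ 1 (mod 17): 209·t ≡ 1 − 39 = -38 (mod 17).
    Reduce coefficients mod 17: 5·t ≡ 13 (mod 17).
    The inverse of 5 mod 17 is 7 (since 5·7 = 35 = 2·17 + 1), so t ≡ 7·13 = 91 ≡ 6 (mod 17).
    Then x = 39 + 209·6 = 1293, valid modulo lcm(209, 17) = 3553: x ≡ 1293 (mod 3553).
  Combine with x ≡ 5 (mod 8); new modulus lcm = 28424.
    Write x = 1293 + 3553·t and substitute into x ≡ 5 (mod 8): 3553·t ≡ 5 − 1293 = -1288 (mod 8).
    Reduce coefficients mod 8: 1·t ≡ 0 (mod 8).
    So t ≡ 0 (mod 8).
    Then x = 1293 + 3553·0 = 1293, valid modulo lcm(3553, 8) = 28424: x ≡ 1293 (mod 28424).
Verify against each original: 1293 mod 19 = 1, 1293 mod 11 = 6, 1293 mod 17 = 1, 1293 mod 8 = 5.

x ≡ 1293 (mod 28424).


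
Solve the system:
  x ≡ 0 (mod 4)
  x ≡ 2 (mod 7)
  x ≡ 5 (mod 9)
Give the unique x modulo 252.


Moduli 4, 7, 9 are pairwise coprime; by CRT there is a unique solution modulo M = 4 · 7 · 9 = 252.
Solve pairwise, accumulating the modulus:
  Start with x ≡ 0 (mod 4).
  Combine with x ≡ 2 (mod 7): since gcd(4, 7) = 1, we get a unique residue mod 28.
    Write x = 0 + 4·t and substitute into x ≡ 2 (mod 7): 4·t ≡ 2 − 0 = 2 (mod 7).
    The inverse of 4 mod 7 is 2 (since 4·2 = 8 = 1·7 + 1), so t ≡ 2·2 = 4 ≡ 4 (mod 7).
    Then x = 0 + 4·4 = 16, valid modulo lcm(4, 7) = 28: x ≡ 16 (mod 28).
  Combine with x ≡ 5 (mod 9): since gcd(28, 9) = 1, we get a unique residue mod 252.
    Write x = 16 + 28·t and substitute into x ≡ 5 (mod 9): 28·t ≡ 5 − 16 = -11 (mod 9).
    Reduce coefficients mod 9: 1·t ≡ 7 (mod 9).
    So t ≡ 7 (mod 9).
    Then x = 16 + 28·7 = 212, valid modulo lcm(28, 9) = 252: x ≡ 212 (mod 252).
Verify: 212 mod 4 = 0 ✓, 212 mod 7 = 2 ✓, 212 mod 9 = 5 ✓.

x ≡ 212 (mod 252).


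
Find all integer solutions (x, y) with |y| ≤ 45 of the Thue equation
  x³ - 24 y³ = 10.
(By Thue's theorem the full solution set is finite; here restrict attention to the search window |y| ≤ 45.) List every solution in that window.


The equation is x³ - 24y³ = 10. For fixed y, x³ = 24·y³ + 10, so a solution requires the RHS to be a perfect cube.
Strategy: iterate y from -45 to 45, compute RHS = 24·y³ + 10, and check whether it is a (positive or negative) perfect cube.
Check small values of y:
  y = 0: RHS = 10 is not a perfect cube.
  y = 1: RHS = 34 is not a perfect cube.
  y = -1: RHS = -14 is not a perfect cube.
  y = 2: RHS = 202 is not a perfect cube.
  y = -2: RHS = -182 is not a perfect cube.
  y = 3: RHS = 658 is not a perfect cube.
  y = -3: RHS = -638 is not a perfect cube.
Continuing the search up to |y| = 45 finds no solutions either.
No (x, y) in the scanned range satisfies the equation.

No integer solutions with |y| ≤ 45.


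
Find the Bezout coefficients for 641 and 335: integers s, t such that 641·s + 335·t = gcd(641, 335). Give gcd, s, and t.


Euclidean algorithm on (641, 335) — divide until remainder is 0:
  641 = 1 · 335 + 306
  335 = 1 · 306 + 29
  306 = 10 · 29 + 16
  29 = 1 · 16 + 13
  16 = 1 · 13 + 3
  13 = 4 · 3 + 1
  3 = 3 · 1 + 0
gcd(641, 335) = 1.
Track Bezout coefficients alongside the remainders: start with r₀ = 641 = a·1 + b·0 (s = 1, t = 0) and r₁ = 335 = a·0 + b·1 (s = 0, t = 1); each new remainder r_{k+1} = r_{k-1} − q_k·r_k inherits s_{k+1} = s_{k-1} − q_k·s_k, t_{k+1} = t_{k-1} − q_k·t_k, so r_k = a·s_k + b·t_k at every step:
  q = 1: r = 306, s = 1 − 1·0 = 1, t = 0 − 1·1 = -1  (check: 641·1 + 335·(-1) = 306)
  q = 1: r = 29, s = 0 − 1·1 = -1, t = 1 − 1·(-1) = 2  (check: 641·(-1) + 335·2 = 29)
  q = 10: r = 16, s = 1 − 10·(-1) = 11, t = -1 − 10·2 = -21  (check: 641·11 + 335·(-21) = 16)
  q = 1: r = 13, s = -1 − 1·11 = -12, t = 2 − 1·(-21) = 23  (check: 641·(-12) + 335·23 = 13)
  q = 1: r = 3, s = 11 − 1·(-12) = 23, t = -21 − 1·23 = -44  (check: 641·23 + 335·(-44) = 3)
  q = 4: r = 1, s = -12 − 4·23 = -104, t = 23 − 4·(-44) = 199  (check: 641·(-104) + 335·199 = 1)
The row with r = 1 (the gcd) gives the Bezout coefficients s = -104, t = 199.
Result: 641 · (-104) + 335 · (199) = 1.

gcd(641, 335) = 1; s = -104, t = 199 (check: 641·(-104) + 335·199 = 1).


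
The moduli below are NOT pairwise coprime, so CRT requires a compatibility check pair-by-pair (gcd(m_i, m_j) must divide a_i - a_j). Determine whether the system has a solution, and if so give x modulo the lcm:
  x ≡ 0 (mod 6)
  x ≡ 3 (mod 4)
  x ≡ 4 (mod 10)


Moduli 6, 4, 10 are not pairwise coprime, so CRT works modulo lcm(m_i) when all pairwise compatibility conditions hold.
Pairwise compatibility: gcd(m_i, m_j) must divide a_i - a_j for every pair.
Merge one congruence at a time:
  Start: x ≡ 0 (mod 6).
  Combine with x ≡ 3 (mod 4): gcd(6, 4) = 2, and 3 - 0 = 3 is NOT divisible by 2.
    ⇒ system is inconsistent (no integer solution).

No solution (the system is inconsistent).


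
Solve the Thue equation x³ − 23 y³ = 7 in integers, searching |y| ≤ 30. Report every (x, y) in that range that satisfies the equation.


The equation is x³ - 23y³ = 7. For fixed y, x³ = 23·y³ + 7, so a solution requires the RHS to be a perfect cube.
Strategy: iterate y from -30 to 30, compute RHS = 23·y³ + 7, and check whether it is a (positive or negative) perfect cube.
Check small values of y:
  y = 0: RHS = 7 is not a perfect cube.
  y = 1: RHS = 30 is not a perfect cube.
  y = -1: RHS = -16 is not a perfect cube.
  y = 2: RHS = 191 is not a perfect cube.
  y = -2: RHS = -177 is not a perfect cube.
  y = 3: RHS = 628 is not a perfect cube.
  y = -3: RHS = -614 is not a perfect cube.
Continuing the search up to |y| = 30 finds no solutions either.
No (x, y) in the scanned range satisfies the equation.

No integer solutions with |y| ≤ 30.


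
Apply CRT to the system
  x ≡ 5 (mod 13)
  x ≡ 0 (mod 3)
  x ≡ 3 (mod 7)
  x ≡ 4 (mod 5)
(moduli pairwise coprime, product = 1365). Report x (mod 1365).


Product of moduli M = 13 · 3 · 7 · 5 = 1365.
Merge one congruence at a time:
  Start: x ≡ 5 (mod 13).
  Combine with x ≡ 0 (mod 3); new modulus lcm = 39.
    Write x = 5 + 13·t and substitute into x ≡ 0 (mod 3): 13·t ≡ 0 − 5 = -5 (mod 3).
    Reduce coefficients mod 3: 1·t ≡ 1 (mod 3).
    So t ≡ 1 (mod 3).
    Then x = 5 + 13·1 = 18, valid modulo lcm(13, 3) = 39: x ≡ 18 (mod 39).
  Combine with x ≡ 3 (mod 7); new modulus lcm = 273.
    Write x = 18 + 39·t and substitute into x ≡ 3 (mod 7): 39·t ≡ 3 − 18 = -15 (mod 7).
    Reduce coefficients mod 7: 4·t ≡ 6 (mod 7).
    The inverse of 4 mod 7 is 2 (since 4·2 = 8 = 1·7 + 1), so t ≡ 2·6 = 12 ≡ 5 (mod 7).
    Then x = 18 + 39·5 = 213, valid modulo lcm(39, 7) = 273: x ≡ 213 (mod 273).
  Combine with x ≡ 4 (mod 5); new modulus lcm = 1365.
    Write x = 213 + 273·t and substitute into x ≡ 4 (mod 5): 273·t ≡ 4 − 213 = -209 (mod 5).
    Reduce coefficients mod 5: 3·t ≡ 1 (mod 5).
    The inverse of 3 mod 5 is 2 (since 3·2 = 6 = 1·5 + 1), so t ≡ 2·1 = 2 ≡ 2 (mod 5).
    Then x = 213 + 273·2 = 759, valid modulo lcm(273, 5) = 1365: x ≡ 759 (mod 1365).
Verify against each original: 759 mod 13 = 5, 759 mod 3 = 0, 759 mod 7 = 3, 759 mod 5 = 4.

x ≡ 759 (mod 1365).


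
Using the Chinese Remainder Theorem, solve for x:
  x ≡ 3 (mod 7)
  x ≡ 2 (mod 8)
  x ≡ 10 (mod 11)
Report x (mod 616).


Moduli 7, 8, 11 are pairwise coprime; by CRT there is a unique solution modulo M = 7 · 8 · 11 = 616.
Solve pairwise, accumulating the modulus:
  Start with x ≡ 3 (mod 7).
  Combine with x ≡ 2 (mod 8): since gcd(7, 8) = 1, we get a unique residue mod 56.
    Write x = 3 + 7·t and substitute into x ≡ 2 (mod 8): 7·t ≡ 2 − 3 = -1 (mod 8).
    Reduce coefficients mod 8: 7·t ≡ 7 (mod 8).
    The inverse of 7 mod 8 is 7 (since 7·7 = 49 = 6·8 + 1), so t ≡ 7·7 = 49 ≡ 1 (mod 8).
    Then x = 3 + 7·1 = 10, valid modulo lcm(7, 8) = 56: x ≡ 10 (mod 56).
  Combine with x ≡ 10 (mod 11): since gcd(56, 11) = 1, we get a unique residue mod 616.
    Write x = 10 + 56·t and substitute into x ≡ 10 (mod 11): 56·t ≡ 10 − 10 = 0 (mod 11).
    Reduce coefficients mod 11: 1·t ≡ 0 (mod 11).
    So t ≡ 0 (mod 11).
    Then x = 10 + 56·0 = 10, valid modulo lcm(56, 11) = 616: x ≡ 10 (mod 616).
Verify: 10 mod 7 = 3 ✓, 10 mod 8 = 2 ✓, 10 mod 11 = 10 ✓.

x ≡ 10 (mod 616).


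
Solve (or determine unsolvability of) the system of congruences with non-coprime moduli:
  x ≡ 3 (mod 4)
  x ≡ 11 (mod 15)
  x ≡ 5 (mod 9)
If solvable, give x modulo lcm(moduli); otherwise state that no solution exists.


Moduli 4, 15, 9 are not pairwise coprime, so CRT works modulo lcm(m_i) when all pairwise compatibility conditions hold.
Pairwise compatibility: gcd(m_i, m_j) must divide a_i - a_j for every pair.
Merge one congruence at a time:
  Start: x ≡ 3 (mod 4).
  Combine with x ≡ 11 (mod 15): gcd(4, 15) = 1; 11 - 3 = 8, which IS divisible by 1, so compatible.
    Write x = 3 + 4·t and substitute into x ≡ 11 (mod 15): 4·t ≡ 11 − 3 = 8 (mod 15).
    The inverse of 4 mod 15 is 4 (since 4·4 = 16 = 1·15 + 1), so t ≡ 4·8 = 32 ≡ 2 (mod 15).
    Then x = 3 + 4·2 = 11, valid modulo lcm(4, 15) = 60: x ≡ 11 (mod 60).
  Combine with x ≡ 5 (mod 9): gcd(60, 9) = 3; 5 - 11 = -6, which IS divisible by 3, so compatible.
    Write x = 11 + 60·t and substitute into x ≡ 5 (mod 9): 60·t ≡ 5 − 11 = -6 (mod 9).
    Divide the congruence (and modulus) by g = 3: 20·t ≡ -2 (mod 3).
    Reduce coefficients mod 3: 2·t ≡ 1 (mod 3).
    The inverse of 2 mod 3 is 2 (since 2·2 = 4 = 1·3 + 1), so t ≡ 2·1 = 2 ≡ 2 (mod 3).
    Then x = 11 + 60·2 = 131, valid modulo lcm(60, 9) = 180: x ≡ 131 (mod 180).
Verify: 131 mod 4 = 3, 131 mod 15 = 11, 131 mod 9 = 5.

x ≡ 131 (mod 180).


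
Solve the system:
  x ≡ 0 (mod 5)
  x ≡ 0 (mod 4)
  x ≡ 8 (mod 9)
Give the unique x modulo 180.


Moduli 5, 4, 9 are pairwise coprime; by CRT there is a unique solution modulo M = 5 · 4 · 9 = 180.
Solve pairwise, accumulating the modulus:
  Start with x ≡ 0 (mod 5).
  Combine with x ≡ 0 (mod 4): since gcd(5, 4) = 1, we get a unique residue mod 20.
    Write x = 0 + 5·t and substitute into x ≡ 0 (mod 4): 5·t ≡ 0 − 0 = 0 (mod 4).
    Reduce coefficients mod 4: 1·t ≡ 0 (mod 4).
    So t ≡ 0 (mod 4).
    Then x = 0 + 5·0 = 0, valid modulo lcm(5, 4) = 20: x ≡ 0 (mod 20).
  Combine with x ≡ 8 (mod 9): since gcd(20, 9) = 1, we get a unique residue mod 180.
    Write x = 0 + 20·t and substitute into x ≡ 8 (mod 9): 20·t ≡ 8 − 0 = 8 (mod 9).
    Reduce coefficients mod 9: 2·t ≡ 8 (mod 9).
    The inverse of 2 mod 9 is 5 (since 2·5 = 10 = 1·9 + 1), so t ≡ 5·8 = 40 ≡ 4 (mod 9).
    Then x = 0 + 20·4 = 80, valid modulo lcm(20, 9) = 180: x ≡ 80 (mod 180).
Verify: 80 mod 5 = 0 ✓, 80 mod 4 = 0 ✓, 80 mod 9 = 8 ✓.

x ≡ 80 (mod 180).


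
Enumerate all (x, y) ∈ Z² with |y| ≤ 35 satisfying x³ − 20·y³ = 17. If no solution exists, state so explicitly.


The equation is x³ - 20y³ = 17. For fixed y, x³ = 20·y³ + 17, so a solution requires the RHS to be a perfect cube.
Strategy: iterate y from -35 to 35, compute RHS = 20·y³ + 17, and check whether it is a (positive or negative) perfect cube.
Check small values of y:
  y = 0: RHS = 17 is not a perfect cube.
  y = 1: RHS = 37 is not a perfect cube.
  y = -1: RHS = -3 is not a perfect cube.
  y = 2: RHS = 177 is not a perfect cube.
  y = -2: RHS = -143 is not a perfect cube.
  y = 3: RHS = 557 is not a perfect cube.
  y = -3: RHS = -523 is not a perfect cube.
Continuing the search up to |y| = 35 finds no solutions either.
No (x, y) in the scanned range satisfies the equation.

No integer solutions with |y| ≤ 35.


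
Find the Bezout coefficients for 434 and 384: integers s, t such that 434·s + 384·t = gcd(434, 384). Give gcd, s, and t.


Euclidean algorithm on (434, 384) — divide until remainder is 0:
  434 = 1 · 384 + 50
  384 = 7 · 50 + 34
  50 = 1 · 34 + 16
  34 = 2 · 16 + 2
  16 = 8 · 2 + 0
gcd(434, 384) = 2.
Track Bezout coefficients alongside the remainders: start with r₀ = 434 = a·1 + b·0 (s = 1, t = 0) and r₁ = 384 = a·0 + b·1 (s = 0, t = 1); each new remainder r_{k+1} = r_{k-1} − q_k·r_k inherits s_{k+1} = s_{k-1} − q_k·s_k, t_{k+1} = t_{k-1} − q_k·t_k, so r_k = a·s_k + b·t_k at every step:
  q = 1: r = 50, s = 1 − 1·0 = 1, t = 0 − 1·1 = -1  (check: 434·1 + 384·(-1) = 50)
  q = 7: r = 34, s = 0 − 7·1 = -7, t = 1 − 7·(-1) = 8  (check: 434·(-7) + 384·8 = 34)
  q = 1: r = 16, s = 1 − 1·(-7) = 8, t = -1 − 1·8 = -9  (check: 434·8 + 384·(-9) = 16)
  q = 2: r = 2, s = -7 − 2·8 = -23, t = 8 − 2·(-9) = 26  (check: 434·(-23) + 384·26 = 2)
The row with r = 2 (the gcd) gives the Bezout coefficients s = -23, t = 26.
Result: 434 · (-23) + 384 · (26) = 2.

gcd(434, 384) = 2; s = -23, t = 26 (check: 434·(-23) + 384·26 = 2).


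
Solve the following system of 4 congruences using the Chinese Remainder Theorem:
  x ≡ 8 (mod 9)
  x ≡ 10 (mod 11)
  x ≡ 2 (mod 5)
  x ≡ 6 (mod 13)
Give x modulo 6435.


Product of moduli M = 9 · 11 · 5 · 13 = 6435.
Merge one congruence at a time:
  Start: x ≡ 8 (mod 9).
  Combine with x ≡ 10 (mod 11); new modulus lcm = 99.
    Write x = 8 + 9·t and substitute into x ≡ 10 (mod 11): 9·t ≡ 10 − 8 = 2 (mod 11).
    The inverse of 9 mod 11 is 5 (since 9·5 = 45 = 4·11 + 1), so t ≡ 5·2 = 10 ≡ 10 (mod 11).
    Then x = 8 + 9·10 = 98, valid modulo lcm(9, 11) = 99: x ≡ 98 (mod 99).
  Combine with x ≡ 2 (mod 5); new modulus lcm = 495.
    Write x = 98 + 99·t and substitute into x ≡ 2 (mod 5): 99·t ≡ 2 − 98 = -96 (mod 5).
    Reduce coefficients mod 5: 4·t ≡ 4 (mod 5).
    The inverse of 4 mod 5 is 4 (since 4·4 = 16 = 3·5 + 1), so t ≡ 4·4 = 16 ≡ 1 (mod 5).
    Then x = 98 + 99·1 = 197, valid modulo lcm(99, 5) = 495: x ≡ 197 (mod 495).
  Combine with x ≡ 6 (mod 13); new modulus lcm = 6435.
    Write x = 197 + 495·t and substitute into x ≡ 6 (mod 13): 495·t ≡ 6 − 197 = -191 (mod 13).
    Reduce coefficients mod 13: 1·t ≡ 4 (mod 13).
    So t ≡ 4 (mod 13).
    Then x = 197 + 495·4 = 2177, valid modulo lcm(495, 13) = 6435: x ≡ 2177 (mod 6435).
Verify against each original: 2177 mod 9 = 8, 2177 mod 11 = 10, 2177 mod 5 = 2, 2177 mod 13 = 6.

x ≡ 2177 (mod 6435).


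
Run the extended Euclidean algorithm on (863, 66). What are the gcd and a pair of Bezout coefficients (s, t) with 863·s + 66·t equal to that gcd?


Euclidean algorithm on (863, 66) — divide until remainder is 0:
  863 = 13 · 66 + 5
  66 = 13 · 5 + 1
  5 = 5 · 1 + 0
gcd(863, 66) = 1.
Track Bezout coefficients alongside the remainders: start with r₀ = 863 = a·1 + b·0 (s = 1, t = 0) and r₁ = 66 = a·0 + b·1 (s = 0, t = 1); each new remainder r_{k+1} = r_{k-1} − q_k·r_k inherits s_{k+1} = s_{k-1} − q_k·s_k, t_{k+1} = t_{k-1} − q_k·t_k, so r_k = a·s_k + b·t_k at every step:
  q = 13: r = 5, s = 1 − 13·0 = 1, t = 0 − 13·1 = -13  (check: 863·1 + 66·(-13) = 5)
  q = 13: r = 1, s = 0 − 13·1 = -13, t = 1 − 13·(-13) = 170  (check: 863·(-13) + 66·170 = 1)
The row with r = 1 (the gcd) gives the Bezout coefficients s = -13, t = 170.
Result: 863 · (-13) + 66 · (170) = 1.

gcd(863, 66) = 1; s = -13, t = 170 (check: 863·(-13) + 66·170 = 1).


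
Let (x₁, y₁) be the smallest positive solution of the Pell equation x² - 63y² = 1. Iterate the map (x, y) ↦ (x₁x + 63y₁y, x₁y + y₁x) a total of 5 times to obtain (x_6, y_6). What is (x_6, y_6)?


Step 1: Find the fundamental solution (x₁, y₁) of x² - 63y² = 1.
  Expand √63 as a continued fraction. a₀ = ⌊√63⌋ = 7; iterate m_{k+1} = d_k·a_k − m_k, d_{k+1} = (63 − m_{k+1}²)/d_k, a_{k+1} = ⌊(a₀ + m_{k+1})/d_{k+1}⌋ (starting m₀ = 0, d₀ = 1), with convergents p_k = a_k·p_{k-1} + p_{k-2}, q_k = a_k·q_{k-1} + q_{k-2} (p₋₁ = 1, q₋₁ = 0):
  k = 0: a₀ = 7; p₀/q₀ = 7/1; p₀² − 63·q₀² = 49 − 63 = -14.
  k = 1: m = 7, d = 14, a = ⌊(7 + 7)/14⌋ = 1; p/q = (1·7 + 1)/(1·1 + 0) = 8/1; p² − 63·q² = 64 − 63 = 1.
  The first convergent with p² − 63·q² = 1 gives the fundamental solution (x₁, y₁) = (8, 1).
Step 2: Apply the recurrence (x_{n+1}, y_{n+1}) = (x₁x_n + 63y₁y_n, x₁y_n + y₁x_n) repeatedly.
  From (x_1, y_1) = (8, 1): x_2 = 8·8 + 63·1·1 = 127; y_2 = 8·1 + 1·8 = 16.
  From (x_2, y_2) = (127, 16): x_3 = 8·127 + 63·1·16 = 2024; y_3 = 8·16 + 1·127 = 255.
  From (x_3, y_3) = (2024, 255): x_4 = 8·2024 + 63·1·255 = 32257; y_4 = 8·255 + 1·2024 = 4064.
  From (x_4, y_4) = (32257, 4064): x_5 = 8·32257 + 63·1·4064 = 514088; y_5 = 8·4064 + 1·32257 = 64769.
  From (x_5, y_5) = (514088, 64769): x_6 = 8·514088 + 63·1·64769 = 8193151; y_6 = 8·64769 + 1·514088 = 1032240.
Step 3: Verify x_6² - 63·y_6² = 67127723308801 - 67127723308800 = 1 (should be 1). ✓

(x_1, y_1) = (8, 1); (x_6, y_6) = (8193151, 1032240).


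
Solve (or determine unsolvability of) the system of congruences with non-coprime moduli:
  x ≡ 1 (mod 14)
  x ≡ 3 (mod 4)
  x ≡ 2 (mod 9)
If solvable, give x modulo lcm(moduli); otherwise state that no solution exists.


Moduli 14, 4, 9 are not pairwise coprime, so CRT works modulo lcm(m_i) when all pairwise compatibility conditions hold.
Pairwise compatibility: gcd(m_i, m_j) must divide a_i - a_j for every pair.
Merge one congruence at a time:
  Start: x ≡ 1 (mod 14).
  Combine with x ≡ 3 (mod 4): gcd(14, 4) = 2; 3 - 1 = 2, which IS divisible by 2, so compatible.
    Write x = 1 + 14·t and substitute into x ≡ 3 (mod 4): 14·t ≡ 3 − 1 = 2 (mod 4).
    Divide the congruence (and modulus) by g = 2: 7·t ≡ 1 (mod 2).
    Reduce coefficients mod 2: 1·t ≡ 1 (mod 2).
    So t ≡ 1 (mod 2).
    Then x = 1 + 14·1 = 15, valid modulo lcm(14, 4) = 28: x ≡ 15 (mod 28).
  Combine with x ≡ 2 (mod 9): gcd(28, 9) = 1; 2 - 15 = -13, which IS divisible by 1, so compatible.
    Write x = 15 + 28·t and substitute into x ≡ 2 (mod 9): 28·t ≡ 2 − 15 = -13 (mod 9).
    Reduce coefficients mod 9: 1·t ≡ 5 (mod 9).
    So t ≡ 5 (mod 9).
    Then x = 15 + 28·5 = 155, valid modulo lcm(28, 9) = 252: x ≡ 155 (mod 252).
Verify: 155 mod 14 = 1, 155 mod 4 = 3, 155 mod 9 = 2.

x ≡ 155 (mod 252).


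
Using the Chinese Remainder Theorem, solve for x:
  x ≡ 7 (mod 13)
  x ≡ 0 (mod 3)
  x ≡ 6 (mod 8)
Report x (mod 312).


Moduli 13, 3, 8 are pairwise coprime; by CRT there is a unique solution modulo M = 13 · 3 · 8 = 312.
Solve pairwise, accumulating the modulus:
  Start with x ≡ 7 (mod 13).
  Combine with x ≡ 0 (mod 3): since gcd(13, 3) = 1, we get a unique residue mod 39.
    Write x = 7 + 13·t and substitute into x ≡ 0 (mod 3): 13·t ≡ 0 − 7 = -7 (mod 3).
    Reduce coefficients mod 3: 1·t ≡ 2 (mod 3).
    So t ≡ 2 (mod 3).
    Then x = 7 + 13·2 = 33, valid modulo lcm(13, 3) = 39: x ≡ 33 (mod 39).
  Combine with x ≡ 6 (mod 8): since gcd(39, 8) = 1, we get a unique residue mod 312.
    Write x = 33 + 39·t and substitute into x ≡ 6 (mod 8): 39·t ≡ 6 − 33 = -27 (mod 8).
    Reduce coefficients mod 8: 7·t ≡ 5 (mod 8).
    The inverse of 7 mod 8 is 7 (since 7·7 = 49 = 6·8 + 1), so t ≡ 7·5 = 35 ≡ 3 (mod 8).
    Then x = 33 + 39·3 = 150, valid modulo lcm(39, 8) = 312: x ≡ 150 (mod 312).
Verify: 150 mod 13 = 7 ✓, 150 mod 3 = 0 ✓, 150 mod 8 = 6 ✓.

x ≡ 150 (mod 312).


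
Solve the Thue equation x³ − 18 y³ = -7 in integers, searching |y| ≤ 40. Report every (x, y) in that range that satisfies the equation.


The equation is x³ - 18y³ = -7. For fixed y, x³ = 18·y³ − 7, so a solution requires the RHS to be a perfect cube.
Strategy: iterate y from -40 to 40, compute RHS = 18·y³ − 7, and check whether it is a (positive or negative) perfect cube.
Check small values of y:
  y = 0: RHS = -7 is not a perfect cube.
  y = 1: RHS = 11 is not a perfect cube.
  y = -1: RHS = -25 is not a perfect cube.
  y = 2: RHS = 137 is not a perfect cube.
  y = -2: RHS = -151 is not a perfect cube.
  y = 3: RHS = 479 is not a perfect cube.
  y = -3: RHS = -493 is not a perfect cube.
Continuing the search up to |y| = 40 finds no solutions either.
No (x, y) in the scanned range satisfies the equation.

No integer solutions with |y| ≤ 40.


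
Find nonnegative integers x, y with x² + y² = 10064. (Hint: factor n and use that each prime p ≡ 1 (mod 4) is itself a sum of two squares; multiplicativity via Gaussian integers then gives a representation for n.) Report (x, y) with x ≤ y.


Step 1: Factor n = 10064 = 2^4 · 17 · 37.
Step 2: Check the mod-4 condition on each prime factor: 2 = 2 (special); 17 ≡ 1 (mod 4), exponent 1; 37 ≡ 1 (mod 4), exponent 1.
All primes ≡ 3 (mod 4) appear to even exponent (or don't appear), so by the two-squares theorem n IS expressible as a sum of two squares.
Step 3: Build a representation. Group n = k² · m with k = 4 and m = 17 · 37 = 629 (a product of primes ≡ 1 (mod 4)); a representation of m scales to one of n via (k·x)² + (k·y)² = k²(x² + y²). Each prime p ≡ 1 (mod 4) is itself a sum of two squares; find a² by testing p − a² for a perfect square:
  17: 17 − 1² = 16 = 4² ⇒ 17 = 1² + 4².
  37: 37 − 1² = 36 = 6² ⇒ 37 = 1² + 6².
  Combine using the Brahmagupta–Fibonacci identity (a² + b²)(c² + d²) = (ac − bd)² + (ad + bc)² = (ac + bd)² + (ad − bc)²:
  17 · 37 = 629: from (1² + 4²)(1² + 6²), take (1·1 − 4·6, 1·6 + 4·1) = (1 − 24, 6 + 4) = (-23, 10); dropping signs (only squares matter) gives (23, 10); check 23² + 10² = 529 + 100 = 629 ✓.
  Scale by k = 4: (4·23, 4·10) = (92, 40).
Step 4: Order so x ≤ y and verify: 40² + 92² = 1600 + 8464 = 10064 = n. ✓

n = 10064 = 40² + 92² (one valid representation with x ≤ y).


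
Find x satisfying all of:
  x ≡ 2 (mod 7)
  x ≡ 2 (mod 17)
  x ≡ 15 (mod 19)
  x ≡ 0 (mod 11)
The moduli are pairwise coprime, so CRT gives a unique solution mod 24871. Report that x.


Product of moduli M = 7 · 17 · 19 · 11 = 24871.
Merge one congruence at a time:
  Start: x ≡ 2 (mod 7).
  Combine with x ≡ 2 (mod 17); new modulus lcm = 119.
    Write x = 2 + 7·t and substitute into x ≡ 2 (mod 17): 7·t ≡ 2 − 2 = 0 (mod 17).
    The inverse of 7 mod 17 is 5 (since 7·5 = 35 = 2·17 + 1), so t ≡ 5·0 = 0 ≡ 0 (mod 17).
    Then x = 2 + 7·0 = 2, valid modulo lcm(7, 17) = 119: x ≡ 2 (mod 119).
  Combine with x ≡ 15 (mod 19); new modulus lcm = 2261.
    Write x = 2 + 119·t and substitute into x ≡ 15 (mod 19): 119·t ≡ 15 − 2 = 13 (mod 19).
    Reduce coefficients mod 19: 5·t ≡ 13 (mod 19).
    The inverse of 5 mod 19 is 4 (since 5·4 = 20 = 1·19 + 1), so t ≡ 4·13 = 52 ≡ 14 (mod 19).
    Then x = 2 + 119·14 = 1668, valid modulo lcm(119, 19) = 2261: x ≡ 1668 (mod 2261).
  Combine with x ≡ 0 (mod 11); new modulus lcm = 24871.
    Write x = 1668 + 2261·t and substitute into x ≡ 0 (mod 11): 2261·t ≡ 0 − 1668 = -1668 (mod 11).
    Reduce coefficients mod 11: 6·t ≡ 4 (mod 11).
    The inverse of 6 mod 11 is 2 (since 6·2 = 12 = 1·11 + 1), so t ≡ 2·4 = 8 ≡ 8 (mod 11).
    Then x = 1668 + 2261·8 = 19756, valid modulo lcm(2261, 11) = 24871: x ≡ 19756 (mod 24871).
Verify against each original: 19756 mod 7 = 2, 19756 mod 17 = 2, 19756 mod 19 = 15, 19756 mod 11 = 0.

x ≡ 19756 (mod 24871).


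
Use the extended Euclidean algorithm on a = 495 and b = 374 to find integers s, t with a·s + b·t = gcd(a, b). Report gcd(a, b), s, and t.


Euclidean algorithm on (495, 374) — divide until remainder is 0:
  495 = 1 · 374 + 121
  374 = 3 · 121 + 11
  121 = 11 · 11 + 0
gcd(495, 374) = 11.
Track Bezout coefficients alongside the remainders: start with r₀ = 495 = a·1 + b·0 (s = 1, t = 0) and r₁ = 374 = a·0 + b·1 (s = 0, t = 1); each new remainder r_{k+1} = r_{k-1} − q_k·r_k inherits s_{k+1} = s_{k-1} − q_k·s_k, t_{k+1} = t_{k-1} − q_k·t_k, so r_k = a·s_k + b·t_k at every step:
  q = 1: r = 121, s = 1 − 1·0 = 1, t = 0 − 1·1 = -1  (check: 495·1 + 374·(-1) = 121)
  q = 3: r = 11, s = 0 − 3·1 = -3, t = 1 − 3·(-1) = 4  (check: 495·(-3) + 374·4 = 11)
The row with r = 11 (the gcd) gives the Bezout coefficients s = -3, t = 4.
Result: 495 · (-3) + 374 · (4) = 11.

gcd(495, 374) = 11; s = -3, t = 4 (check: 495·(-3) + 374·4 = 11).


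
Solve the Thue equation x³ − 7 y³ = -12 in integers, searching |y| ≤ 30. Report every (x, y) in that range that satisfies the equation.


The equation is x³ - 7y³ = -12. For fixed y, x³ = 7·y³ − 12, so a solution requires the RHS to be a perfect cube.
Strategy: iterate y from -30 to 30, compute RHS = 7·y³ − 12, and check whether it is a (positive or negative) perfect cube.
Check small values of y:
  y = 0: RHS = -12 is not a perfect cube.
  y = 1: RHS = -5 is not a perfect cube.
  y = -1: RHS = -19 is not a perfect cube.
  y = 2: RHS = 44 is not a perfect cube.
  y = -2: RHS = -68 is not a perfect cube.
  y = 3: RHS = 177 is not a perfect cube.
  y = -3: RHS = -201 is not a perfect cube.
Continuing the search up to |y| = 30 finds no solutions either.
No (x, y) in the scanned range satisfies the equation.

No integer solutions with |y| ≤ 30.


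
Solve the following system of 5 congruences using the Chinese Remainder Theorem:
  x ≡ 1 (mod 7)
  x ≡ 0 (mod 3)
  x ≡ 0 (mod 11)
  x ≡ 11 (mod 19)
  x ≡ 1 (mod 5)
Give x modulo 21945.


Product of moduli M = 7 · 3 · 11 · 19 · 5 = 21945.
Merge one congruence at a time:
  Start: x ≡ 1 (mod 7).
  Combine with x ≡ 0 (mod 3); new modulus lcm = 21.
    Write x = 1 + 7·t and substitute into x ≡ 0 (mod 3): 7·t ≡ 0 − 1 = -1 (mod 3).
    Reduce coefficients mod 3: 1·t ≡ 2 (mod 3).
    So t ≡ 2 (mod 3).
    Then x = 1 + 7·2 = 15, valid modulo lcm(7, 3) = 21: x ≡ 15 (mod 21).
  Combine with x ≡ 0 (mod 11); new modulus lcm = 231.
    Write x = 15 + 21·t and substitute into x ≡ 0 (mod 11): 21·t ≡ 0 − 15 = -15 (mod 11).
    Reduce coefficients mod 11: 10·t ≡ 7 (mod 11).
    The inverse of 10 mod 11 is 10 (since 10·10 = 100 = 9·11 + 1), so t ≡ 10·7 = 70 ≡ 4 (mod 11).
    Then x = 15 + 21·4 = 99, valid modulo lcm(21, 11) = 231: x ≡ 99 (mod 231).
  Combine with x ≡ 11 (mod 19); new modulus lcm = 4389.
    Write x = 99 + 231·t and substitute into x ≡ 11 (mod 19): 231·t ≡ 11 − 99 = -88 (mod 19).
    Reduce coefficients mod 19: 3·t ≡ 7 (mod 19).
    The inverse of 3 mod 19 is 13 (since 3·13 = 39 = 2·19 + 1), so t ≡ 13·7 = 91 ≡ 15 (mod 19).
    Then x = 99 + 231·15 = 3564, valid modulo lcm(231, 19) = 4389: x ≡ 3564 (mod 4389).
  Combine with x ≡ 1 (mod 5); new modulus lcm = 21945.
    Write x = 3564 + 4389·t and substitute into x ≡ 1 (mod 5): 4389·t ≡ 1 − 3564 = -3563 (mod 5).
    Reduce coefficients mod 5: 4·t ≡ 2 (mod 5).
    The inverse of 4 mod 5 is 4 (since 4·4 = 16 = 3·5 + 1), so t ≡ 4·2 = 8 ≡ 3 (mod 5).
    Then x = 3564 + 4389·3 = 16731, valid modulo lcm(4389, 5) = 21945: x ≡ 16731 (mod 21945).
Verify against each original: 16731 mod 7 = 1, 16731 mod 3 = 0, 16731 mod 11 = 0, 16731 mod 19 = 11, 16731 mod 5 = 1.

x ≡ 16731 (mod 21945).


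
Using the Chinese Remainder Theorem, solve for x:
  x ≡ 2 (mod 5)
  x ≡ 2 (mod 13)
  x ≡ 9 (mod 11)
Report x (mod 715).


Moduli 5, 13, 11 are pairwise coprime; by CRT there is a unique solution modulo M = 5 · 13 · 11 = 715.
Solve pairwise, accumulating the modulus:
  Start with x ≡ 2 (mod 5).
  Combine with x ≡ 2 (mod 13): since gcd(5, 13) = 1, we get a unique residue mod 65.
    Write x = 2 + 5·t and substitute into x ≡ 2 (mod 13): 5·t ≡ 2 − 2 = 0 (mod 13).
    The inverse of 5 mod 13 is 8 (since 5·8 = 40 = 3·13 + 1), so t ≡ 8·0 = 0 ≡ 0 (mod 13).
    Then x = 2 + 5·0 = 2, valid modulo lcm(5, 13) = 65: x ≡ 2 (mod 65).
  Combine with x ≡ 9 (mod 11): since gcd(65, 11) = 1, we get a unique residue mod 715.
    Write x = 2 + 65·t and substitute into x ≡ 9 (mod 11): 65·t ≡ 9 − 2 = 7 (mod 11).
    Reduce coefficients mod 11: 10·t ≡ 7 (mod 11).
    The inverse of 10 mod 11 is 10 (since 10·10 = 100 = 9·11 + 1), so t ≡ 10·7 = 70 ≡ 4 (mod 11).
    Then x = 2 + 65·4 = 262, valid modulo lcm(65, 11) = 715: x ≡ 262 (mod 715).
Verify: 262 mod 5 = 2 ✓, 262 mod 13 = 2 ✓, 262 mod 11 = 9 ✓.

x ≡ 262 (mod 715).


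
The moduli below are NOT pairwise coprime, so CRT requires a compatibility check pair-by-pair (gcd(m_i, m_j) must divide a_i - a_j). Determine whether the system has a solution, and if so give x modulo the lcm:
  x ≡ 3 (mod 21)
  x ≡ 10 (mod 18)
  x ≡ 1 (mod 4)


Moduli 21, 18, 4 are not pairwise coprime, so CRT works modulo lcm(m_i) when all pairwise compatibility conditions hold.
Pairwise compatibility: gcd(m_i, m_j) must divide a_i - a_j for every pair.
Merge one congruence at a time:
  Start: x ≡ 3 (mod 21).
  Combine with x ≡ 10 (mod 18): gcd(21, 18) = 3, and 10 - 3 = 7 is NOT divisible by 3.
    ⇒ system is inconsistent (no integer solution).

No solution (the system is inconsistent).


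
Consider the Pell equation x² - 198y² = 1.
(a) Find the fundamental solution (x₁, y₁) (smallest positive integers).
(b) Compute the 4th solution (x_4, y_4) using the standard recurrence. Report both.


Step 1: Find the fundamental solution (x₁, y₁) of x² - 198y² = 1.
  Expand √198 as a continued fraction. a₀ = ⌊√198⌋ = 14; iterate m_{k+1} = d_k·a_k − m_k, d_{k+1} = (198 − m_{k+1}²)/d_k, a_{k+1} = ⌊(a₀ + m_{k+1})/d_{k+1}⌋ (starting m₀ = 0, d₀ = 1), with convergents p_k = a_k·p_{k-1} + p_{k-2}, q_k = a_k·q_{k-1} + q_{k-2} (p₋₁ = 1, q₋₁ = 0):
  k = 0: a₀ = 14; p₀/q₀ = 14/1; p₀² − 198·q₀² = 196 − 198 = -2.
  k = 1: m = 14, d = 2, a = ⌊(14 + 14)/2⌋ = 14; p/q = (14·14 + 1)/(14·1 + 0) = 197/14; p² − 198·q² = 38809 − 38808 = 1.
  The first convergent with p² − 198·q² = 1 gives the fundamental solution (x₁, y₁) = (197, 14).
Step 2: Apply the recurrence (x_{n+1}, y_{n+1}) = (x₁x_n + 198y₁y_n, x₁y_n + y₁x_n) repeatedly.
  From (x_1, y_1) = (197, 14): x_2 = 197·197 + 198·14·14 = 77617; y_2 = 197·14 + 14·197 = 5516.
  From (x_2, y_2) = (77617, 5516): x_3 = 197·77617 + 198·14·5516 = 30580901; y_3 = 197·5516 + 14·77617 = 2173290.
  From (x_3, y_3) = (30580901, 2173290): x_4 = 197·30580901 + 198·14·2173290 = 12048797377; y_4 = 197·2173290 + 14·30580901 = 856270744.
Step 3: Verify x_4² - 198·y_4² = 145173518232002080129 - 145173518232002080128 = 1 (should be 1). ✓

(x_1, y_1) = (197, 14); (x_4, y_4) = (12048797377, 856270744).


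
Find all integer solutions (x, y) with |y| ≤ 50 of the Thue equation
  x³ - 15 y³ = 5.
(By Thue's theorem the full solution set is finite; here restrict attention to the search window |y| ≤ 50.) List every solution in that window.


The equation is x³ - 15y³ = 5. For fixed y, x³ = 15·y³ + 5, so a solution requires the RHS to be a perfect cube.
Strategy: iterate y from -50 to 50, compute RHS = 15·y³ + 5, and check whether it is a (positive or negative) perfect cube.
Check small values of y:
  y = 0: RHS = 5 is not a perfect cube.
  y = 1: RHS = 20 is not a perfect cube.
  y = -1: RHS = -10 is not a perfect cube.
  y = 2: RHS = 125 = (5)³ ⇒ x = 5 works.
  y = -2: RHS = -115 is not a perfect cube.
  y = 3: RHS = 410 is not a perfect cube.
  y = -3: RHS = -400 is not a perfect cube.
Continuing the search up to |y| = 50 finds no further solutions beyond those listed.
Collected solutions: (5, 2).

Solutions (with |y| ≤ 50): (5, 2).
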